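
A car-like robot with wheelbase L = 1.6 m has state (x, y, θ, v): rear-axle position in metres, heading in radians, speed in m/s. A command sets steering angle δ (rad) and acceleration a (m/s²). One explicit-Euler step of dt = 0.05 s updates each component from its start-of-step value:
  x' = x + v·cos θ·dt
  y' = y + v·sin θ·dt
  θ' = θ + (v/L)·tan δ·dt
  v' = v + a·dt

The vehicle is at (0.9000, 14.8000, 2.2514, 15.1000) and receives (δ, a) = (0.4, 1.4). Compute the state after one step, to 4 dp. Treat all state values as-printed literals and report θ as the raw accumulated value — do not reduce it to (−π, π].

x' = 0.9000 + 15.1000·cos(2.2514)·0.05 = 0.4249
y' = 14.8000 + 15.1000·sin(2.2514)·0.05 = 15.3868
θ' = 2.2514 + (15.1000/1.6)·tan(0.4)·0.05 = 2.4509
v' = 15.1000 + 1.4000·0.05 = 15.1700

(0.4249, 15.3868, 2.4509, 15.1700)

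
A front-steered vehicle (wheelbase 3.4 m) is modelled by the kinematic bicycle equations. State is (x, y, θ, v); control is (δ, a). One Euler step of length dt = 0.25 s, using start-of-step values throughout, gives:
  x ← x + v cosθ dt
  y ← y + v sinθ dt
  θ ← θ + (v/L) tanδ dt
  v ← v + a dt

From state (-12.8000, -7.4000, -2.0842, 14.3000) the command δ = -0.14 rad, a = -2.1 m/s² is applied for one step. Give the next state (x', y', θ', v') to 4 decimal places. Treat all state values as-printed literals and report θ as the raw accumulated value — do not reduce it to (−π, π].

x' = -12.8000 + 14.3000·cos(-2.0842)·0.25 = -14.5558
y' = -7.4000 + 14.3000·sin(-2.0842)·0.25 = -10.5141
θ' = -2.0842 + (14.3000/3.4)·tan(-0.14)·0.25 = -2.2324
v' = 14.3000 − 2.1000·0.25 = 13.7750

(-14.5558, -10.5141, -2.2324, 13.7750)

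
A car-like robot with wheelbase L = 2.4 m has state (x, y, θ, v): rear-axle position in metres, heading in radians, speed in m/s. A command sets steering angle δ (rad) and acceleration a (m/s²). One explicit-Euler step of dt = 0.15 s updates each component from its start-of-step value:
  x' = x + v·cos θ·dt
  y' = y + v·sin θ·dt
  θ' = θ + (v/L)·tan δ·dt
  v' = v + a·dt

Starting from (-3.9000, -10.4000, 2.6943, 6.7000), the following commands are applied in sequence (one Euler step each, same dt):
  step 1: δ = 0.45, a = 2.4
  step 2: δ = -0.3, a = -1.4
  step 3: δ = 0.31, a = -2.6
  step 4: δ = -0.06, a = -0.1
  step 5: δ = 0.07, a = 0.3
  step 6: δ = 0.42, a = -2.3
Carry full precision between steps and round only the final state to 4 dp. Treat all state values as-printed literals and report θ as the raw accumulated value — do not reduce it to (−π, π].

after step 1 (δ=0.45, a=2.4): (-4.806130, -9.965311, 2.896579, 7.060000)
after step 2 (δ=-0.3, a=-1.4): (-5.833502, -9.708430, 2.760085, 6.850000)
after step 3 (δ=0.31, a=-2.6): (-6.787129, -9.325871, 2.897225, 6.460000)
after step 4 (δ=-0.06, a=-0.1): (-7.727340, -9.091428, 2.872971, 6.445000)
after step 5 (δ=0.07, a=0.3): (-8.659420, -8.834850, 2.901214, 6.490000)
after step 6 (δ=0.42, a=-2.3): (-9.604930, -8.603088, 3.082355, 6.145000)

(-9.6049, -8.6031, 3.0824, 6.1450)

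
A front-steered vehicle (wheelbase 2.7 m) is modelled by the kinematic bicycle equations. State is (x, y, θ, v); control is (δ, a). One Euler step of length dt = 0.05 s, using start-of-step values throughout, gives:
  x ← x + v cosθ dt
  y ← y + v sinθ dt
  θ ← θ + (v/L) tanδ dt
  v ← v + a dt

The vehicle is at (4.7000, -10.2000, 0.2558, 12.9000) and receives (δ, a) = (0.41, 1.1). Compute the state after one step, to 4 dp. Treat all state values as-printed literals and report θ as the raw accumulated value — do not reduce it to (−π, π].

x' = 4.7000 + 12.9000·cos(0.2558)·0.05 = 5.3240
y' = -10.2000 + 12.9000·sin(0.2558)·0.05 = -10.0368
θ' = 0.2558 + (12.9000/2.7)·tan(0.41)·0.05 = 0.3596
v' = 12.9000 + 1.1000·0.05 = 12.9550

(5.3240, -10.0368, 0.3596, 12.9550)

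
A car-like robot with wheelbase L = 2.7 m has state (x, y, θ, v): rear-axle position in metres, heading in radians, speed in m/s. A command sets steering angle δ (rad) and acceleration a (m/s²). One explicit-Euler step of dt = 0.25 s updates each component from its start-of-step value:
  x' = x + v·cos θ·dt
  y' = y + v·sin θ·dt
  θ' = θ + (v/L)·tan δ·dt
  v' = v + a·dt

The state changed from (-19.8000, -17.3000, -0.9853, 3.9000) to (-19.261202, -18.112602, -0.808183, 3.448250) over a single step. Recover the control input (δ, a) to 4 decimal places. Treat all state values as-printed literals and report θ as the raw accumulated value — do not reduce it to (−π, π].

δ = 0.4560, a = -1.8070

a = (v'−v)/dt = (-0.451750)/0.25 = -1.8070
Δθ = θ'−θ = 0.177117;  (v·dt/L) = 3.9000·0.25/2.7 = 0.361111
tan δ = Δθ·L/(v·dt) = 0.490478  →  δ = 0.4560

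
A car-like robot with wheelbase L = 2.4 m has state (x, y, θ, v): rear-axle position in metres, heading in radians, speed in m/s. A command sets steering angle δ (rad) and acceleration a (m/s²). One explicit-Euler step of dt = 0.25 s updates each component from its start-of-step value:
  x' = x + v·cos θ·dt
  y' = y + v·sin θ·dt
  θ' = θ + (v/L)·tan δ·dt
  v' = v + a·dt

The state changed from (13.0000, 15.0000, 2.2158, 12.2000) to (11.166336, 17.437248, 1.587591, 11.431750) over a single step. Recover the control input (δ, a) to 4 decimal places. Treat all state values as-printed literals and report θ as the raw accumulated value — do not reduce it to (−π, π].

δ = -0.4591, a = -3.0730

a = (v'−v)/dt = (-0.768250)/0.25 = -3.0730
Δθ = θ'−θ = -0.628209;  (v·dt/L) = 12.2000·0.25/2.4 = 1.270833
tan δ = Δθ·L/(v·dt) = -0.494328  →  δ = -0.4591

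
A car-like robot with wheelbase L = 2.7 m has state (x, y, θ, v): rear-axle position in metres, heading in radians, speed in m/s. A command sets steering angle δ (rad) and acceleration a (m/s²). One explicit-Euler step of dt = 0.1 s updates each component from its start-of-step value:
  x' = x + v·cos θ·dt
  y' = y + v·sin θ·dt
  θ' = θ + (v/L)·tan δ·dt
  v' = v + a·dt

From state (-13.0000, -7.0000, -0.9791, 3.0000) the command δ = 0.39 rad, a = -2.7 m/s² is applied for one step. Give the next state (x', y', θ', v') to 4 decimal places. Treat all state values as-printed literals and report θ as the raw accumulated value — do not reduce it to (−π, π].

x' = -13.0000 + 3.0000·cos(-0.9791)·0.1 = -12.8327
y' = -7.0000 + 3.0000·sin(-0.9791)·0.1 = -7.2490
θ' = -0.9791 + (3.0000/2.7)·tan(0.39)·0.1 = -0.9334
v' = 3.0000 − 2.7000·0.1 = 2.7300

(-12.8327, -7.2490, -0.9334, 2.7300)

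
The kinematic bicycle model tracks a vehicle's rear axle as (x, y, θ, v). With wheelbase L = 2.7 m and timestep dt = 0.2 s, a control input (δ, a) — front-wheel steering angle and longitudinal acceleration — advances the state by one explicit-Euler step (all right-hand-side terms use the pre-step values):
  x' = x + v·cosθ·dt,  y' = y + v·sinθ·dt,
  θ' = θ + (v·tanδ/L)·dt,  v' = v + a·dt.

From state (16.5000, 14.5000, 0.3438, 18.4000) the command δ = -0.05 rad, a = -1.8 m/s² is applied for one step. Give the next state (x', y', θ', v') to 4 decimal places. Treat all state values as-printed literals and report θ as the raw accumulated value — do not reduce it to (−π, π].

(19.9646, 15.7404, 0.2756, 18.0400)

x' = 16.5000 + 18.4000·cos(0.3438)·0.2 = 19.9646
y' = 14.5000 + 18.4000·sin(0.3438)·0.2 = 15.7404
θ' = 0.3438 + (18.4000/2.7)·tan(-0.05)·0.2 = 0.2756
v' = 18.4000 − 1.8000·0.2 = 18.0400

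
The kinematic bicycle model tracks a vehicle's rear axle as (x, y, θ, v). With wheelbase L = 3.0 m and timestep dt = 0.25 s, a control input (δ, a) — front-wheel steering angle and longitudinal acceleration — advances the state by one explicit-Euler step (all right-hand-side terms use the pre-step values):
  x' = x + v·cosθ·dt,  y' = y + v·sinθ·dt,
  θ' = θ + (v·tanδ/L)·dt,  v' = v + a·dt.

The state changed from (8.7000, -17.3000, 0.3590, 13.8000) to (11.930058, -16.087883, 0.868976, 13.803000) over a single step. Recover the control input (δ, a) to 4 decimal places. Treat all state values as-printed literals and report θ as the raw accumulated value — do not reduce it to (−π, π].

a = (v'−v)/dt = (0.003000)/0.25 = 0.0120
Δθ = θ'−θ = 0.509976;  (v·dt/L) = 13.8000·0.25/3.0 = 1.150000
tan δ = Δθ·L/(v·dt) = 0.443457  →  δ = 0.4174

δ = 0.4174, a = 0.0120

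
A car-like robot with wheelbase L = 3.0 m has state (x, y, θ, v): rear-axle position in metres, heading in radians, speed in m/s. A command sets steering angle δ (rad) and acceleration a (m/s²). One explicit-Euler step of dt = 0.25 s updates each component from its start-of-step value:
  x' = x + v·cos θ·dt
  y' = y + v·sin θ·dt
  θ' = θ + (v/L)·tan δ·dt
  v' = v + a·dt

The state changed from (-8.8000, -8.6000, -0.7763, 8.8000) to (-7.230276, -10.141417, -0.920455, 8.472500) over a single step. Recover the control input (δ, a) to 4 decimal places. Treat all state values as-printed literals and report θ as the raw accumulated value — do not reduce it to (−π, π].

a = (v'−v)/dt = (-0.327500)/0.25 = -1.3100
Δθ = θ'−θ = -0.144155;  (v·dt/L) = 8.8000·0.25/3.0 = 0.733333
tan δ = Δθ·L/(v·dt) = -0.196575  →  δ = -0.1941

δ = -0.1941, a = -1.3100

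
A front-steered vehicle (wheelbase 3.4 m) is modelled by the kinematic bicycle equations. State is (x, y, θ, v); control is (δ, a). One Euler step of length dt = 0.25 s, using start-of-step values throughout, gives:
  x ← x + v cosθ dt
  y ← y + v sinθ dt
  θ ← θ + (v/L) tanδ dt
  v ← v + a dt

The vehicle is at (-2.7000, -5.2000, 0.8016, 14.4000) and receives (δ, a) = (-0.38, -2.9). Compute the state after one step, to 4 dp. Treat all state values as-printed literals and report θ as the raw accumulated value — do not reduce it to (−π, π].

x' = -2.7000 + 14.4000·cos(0.8016)·0.25 = -0.1960
y' = -5.2000 + 14.4000·sin(0.8016)·0.25 = -2.6135
θ' = 0.8016 + (14.4000/3.4)·tan(-0.38)·0.25 = 0.3787
v' = 14.4000 − 2.9000·0.25 = 13.6750

(-0.1960, -2.6135, 0.3787, 13.6750)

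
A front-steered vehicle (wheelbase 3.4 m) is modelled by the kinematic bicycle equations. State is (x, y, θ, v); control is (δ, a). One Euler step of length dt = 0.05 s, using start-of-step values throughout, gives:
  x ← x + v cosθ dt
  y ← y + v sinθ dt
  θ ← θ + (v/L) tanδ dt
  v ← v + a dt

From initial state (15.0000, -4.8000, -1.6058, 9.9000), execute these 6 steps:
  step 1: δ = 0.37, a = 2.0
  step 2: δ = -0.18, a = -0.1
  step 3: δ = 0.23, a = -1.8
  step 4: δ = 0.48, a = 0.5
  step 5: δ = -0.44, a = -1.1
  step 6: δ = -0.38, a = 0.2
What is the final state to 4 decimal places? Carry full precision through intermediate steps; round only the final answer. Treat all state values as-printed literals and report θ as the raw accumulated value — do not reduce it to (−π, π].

(15.0751, -7.7766, -1.5926, 9.8850)

after step 1 (δ=0.37, a=2.0): (14.982677, -5.294697, -1.549332, 10.000000)
after step 2 (δ=-0.18, a=-0.1): (14.993408, -5.794582, -1.576092, 9.995000)
after step 3 (δ=0.23, a=-1.8): (14.990762, -6.294325, -1.541676, 9.905000)
after step 4 (δ=0.48, a=0.5): (15.005181, -6.789365, -1.465843, 9.930000)
after step 5 (δ=-0.44, a=-1.1): (15.057195, -7.283133, -1.534591, 9.875000)
after step 6 (δ=-0.38, a=0.2): (15.075068, -7.776559, -1.592594, 9.885000)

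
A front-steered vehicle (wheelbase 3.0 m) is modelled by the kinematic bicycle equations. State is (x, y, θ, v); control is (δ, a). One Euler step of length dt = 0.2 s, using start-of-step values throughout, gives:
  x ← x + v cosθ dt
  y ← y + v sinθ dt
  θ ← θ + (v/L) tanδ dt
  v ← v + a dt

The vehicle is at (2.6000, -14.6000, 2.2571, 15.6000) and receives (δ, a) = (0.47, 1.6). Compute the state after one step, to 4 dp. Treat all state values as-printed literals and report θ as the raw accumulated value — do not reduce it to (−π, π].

(0.6229, -12.1864, 2.7854, 15.9200)

x' = 2.6000 + 15.6000·cos(2.2571)·0.2 = 0.6229
y' = -14.6000 + 15.6000·sin(2.2571)·0.2 = -12.1864
θ' = 2.2571 + (15.6000/3.0)·tan(0.47)·0.2 = 2.7854
v' = 15.6000 + 1.6000·0.2 = 15.9200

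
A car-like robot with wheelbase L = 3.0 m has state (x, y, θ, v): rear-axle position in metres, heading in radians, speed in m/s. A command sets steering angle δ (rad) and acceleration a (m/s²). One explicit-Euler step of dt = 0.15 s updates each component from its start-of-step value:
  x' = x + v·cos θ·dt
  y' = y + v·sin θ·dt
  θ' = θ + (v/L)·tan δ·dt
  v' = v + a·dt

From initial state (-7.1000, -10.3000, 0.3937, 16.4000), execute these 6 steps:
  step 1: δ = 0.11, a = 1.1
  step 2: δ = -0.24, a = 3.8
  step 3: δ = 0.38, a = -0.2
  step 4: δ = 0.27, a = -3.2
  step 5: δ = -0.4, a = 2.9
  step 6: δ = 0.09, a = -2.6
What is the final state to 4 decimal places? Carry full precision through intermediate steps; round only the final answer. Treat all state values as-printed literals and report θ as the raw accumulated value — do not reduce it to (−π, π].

(5.7831, -2.8490, 0.5860, 16.6700)

after step 1 (δ=0.11, a=1.1): (-4.828200, -9.356324, 0.484266, 16.565000)
after step 2 (δ=-0.24, a=3.8): (-2.629154, -8.199528, 0.281579, 17.135000)
after step 3 (δ=0.38, a=-0.2): (-0.160125, -7.485325, 0.623776, 17.105000)
after step 4 (δ=0.27, a=-3.2): (1.922439, -5.986660, 0.860473, 16.625000)
after step 5 (δ=-0.4, a=2.9): (3.548561, -4.096021, 0.509026, 17.060000)
after step 6 (δ=0.09, a=-2.6): (5.783129, -2.848950, 0.586004, 16.670000)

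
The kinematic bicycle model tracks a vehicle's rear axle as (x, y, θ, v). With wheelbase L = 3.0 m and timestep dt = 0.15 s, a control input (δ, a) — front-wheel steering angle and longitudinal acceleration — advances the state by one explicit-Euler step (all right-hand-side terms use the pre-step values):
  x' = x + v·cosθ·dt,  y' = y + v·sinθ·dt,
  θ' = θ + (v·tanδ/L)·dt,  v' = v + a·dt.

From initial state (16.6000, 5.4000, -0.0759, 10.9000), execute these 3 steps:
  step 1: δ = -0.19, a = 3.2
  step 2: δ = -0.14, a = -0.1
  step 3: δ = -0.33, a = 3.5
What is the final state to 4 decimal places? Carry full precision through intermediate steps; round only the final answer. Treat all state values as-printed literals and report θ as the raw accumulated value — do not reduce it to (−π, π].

after step 1 (δ=-0.19, a=3.2): (18.230293, 5.276023, -0.180714, 11.380000)
after step 2 (δ=-0.14, a=-0.1): (19.909495, 4.969220, -0.260899, 11.365000)
after step 3 (δ=-0.33, a=3.5): (21.556554, 4.529481, -0.455539, 11.890000)

(21.5566, 4.5295, -0.4555, 11.8900)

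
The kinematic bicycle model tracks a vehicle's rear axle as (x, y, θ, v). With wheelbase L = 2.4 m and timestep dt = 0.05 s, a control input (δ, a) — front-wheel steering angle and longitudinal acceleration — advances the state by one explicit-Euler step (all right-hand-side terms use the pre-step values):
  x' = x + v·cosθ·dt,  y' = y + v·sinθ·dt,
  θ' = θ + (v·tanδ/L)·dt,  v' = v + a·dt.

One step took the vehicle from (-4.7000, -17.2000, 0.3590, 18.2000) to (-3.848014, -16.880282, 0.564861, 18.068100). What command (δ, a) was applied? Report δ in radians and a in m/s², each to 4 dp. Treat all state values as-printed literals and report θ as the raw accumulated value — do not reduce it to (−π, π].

a = (v'−v)/dt = (-0.131900)/0.05 = -2.6380
Δθ = θ'−θ = 0.205861;  (v·dt/L) = 18.2000·0.05/2.4 = 0.379167
tan δ = Δθ·L/(v·dt) = 0.542930  →  δ = 0.4974

δ = 0.4974, a = -2.6380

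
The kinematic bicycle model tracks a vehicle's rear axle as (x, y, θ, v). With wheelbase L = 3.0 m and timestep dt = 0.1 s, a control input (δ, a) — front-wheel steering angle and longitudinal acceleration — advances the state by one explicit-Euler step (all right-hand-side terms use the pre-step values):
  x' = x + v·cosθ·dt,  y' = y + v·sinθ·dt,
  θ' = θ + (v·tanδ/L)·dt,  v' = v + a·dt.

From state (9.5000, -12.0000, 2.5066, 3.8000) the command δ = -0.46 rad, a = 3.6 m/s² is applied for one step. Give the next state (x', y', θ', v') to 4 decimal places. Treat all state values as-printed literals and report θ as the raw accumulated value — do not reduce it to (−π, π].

x' = 9.5000 + 3.8000·cos(2.5066)·0.1 = 9.1941
y' = -12.0000 + 3.8000·sin(2.5066)·0.1 = -11.7746
θ' = 2.5066 + (3.8000/3.0)·tan(-0.46)·0.1 = 2.4438
v' = 3.8000 + 3.6000·0.1 = 4.1600

(9.1941, -11.7746, 2.4438, 4.1600)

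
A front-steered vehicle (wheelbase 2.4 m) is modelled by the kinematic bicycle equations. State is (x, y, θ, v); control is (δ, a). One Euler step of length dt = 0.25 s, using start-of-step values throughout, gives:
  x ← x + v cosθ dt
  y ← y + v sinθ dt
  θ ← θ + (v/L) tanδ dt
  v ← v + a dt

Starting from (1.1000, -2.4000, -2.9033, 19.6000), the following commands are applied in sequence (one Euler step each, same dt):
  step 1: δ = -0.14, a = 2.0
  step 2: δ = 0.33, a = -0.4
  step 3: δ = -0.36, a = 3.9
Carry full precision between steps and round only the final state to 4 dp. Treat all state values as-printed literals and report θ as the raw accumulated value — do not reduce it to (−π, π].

(-12.6065, -6.4044, -3.2580, 20.9750)

after step 1 (δ=-0.14, a=2.0): (-3.661538, -3.556615, -3.191016, 20.100000)
after step 2 (δ=0.33, a=-0.4): (-8.680402, -3.308366, -2.473854, 20.000000)
after step 3 (δ=-0.36, a=3.9): (-12.606522, -6.404425, -3.258027, 20.975000)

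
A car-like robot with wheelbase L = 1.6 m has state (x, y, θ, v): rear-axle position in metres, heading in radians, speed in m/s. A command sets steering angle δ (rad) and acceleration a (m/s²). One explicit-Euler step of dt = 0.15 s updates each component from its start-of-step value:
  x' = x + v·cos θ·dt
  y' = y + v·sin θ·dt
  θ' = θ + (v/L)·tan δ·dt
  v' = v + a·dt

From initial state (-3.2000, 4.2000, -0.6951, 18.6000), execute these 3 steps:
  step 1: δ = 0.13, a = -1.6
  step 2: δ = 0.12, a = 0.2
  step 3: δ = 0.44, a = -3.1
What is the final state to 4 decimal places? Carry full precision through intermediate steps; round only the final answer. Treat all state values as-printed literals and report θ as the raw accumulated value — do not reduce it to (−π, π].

(4.0677, 0.4649, 0.5521, 17.9250)

after step 1 (δ=0.13, a=-1.6): (-1.057309, 2.413110, -0.467127, 18.360000)
after step 2 (δ=0.12, a=0.2): (1.401644, 1.172921, -0.259580, 18.390000)
after step 3 (δ=0.44, a=-3.1): (4.067728, 0.464885, 0.552075, 17.925000)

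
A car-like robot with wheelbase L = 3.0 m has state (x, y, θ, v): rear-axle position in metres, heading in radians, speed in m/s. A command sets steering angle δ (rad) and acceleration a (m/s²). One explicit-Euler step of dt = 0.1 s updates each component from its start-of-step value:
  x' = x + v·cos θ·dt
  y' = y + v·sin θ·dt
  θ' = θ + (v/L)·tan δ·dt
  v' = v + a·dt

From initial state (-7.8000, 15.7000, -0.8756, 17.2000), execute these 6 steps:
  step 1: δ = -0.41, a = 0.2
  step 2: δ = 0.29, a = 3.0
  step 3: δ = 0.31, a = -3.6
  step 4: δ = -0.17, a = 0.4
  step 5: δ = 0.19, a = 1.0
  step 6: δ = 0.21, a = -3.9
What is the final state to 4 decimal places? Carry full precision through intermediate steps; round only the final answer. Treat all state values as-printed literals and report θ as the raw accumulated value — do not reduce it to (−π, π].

(-1.3283, 7.7134, -0.6314, 16.9100)

after step 1 (δ=-0.41, a=0.2): (-6.698278, 14.379164, -1.124789, 17.220000)
after step 2 (δ=0.29, a=3.0): (-5.955463, 12.825616, -0.953500, 17.520000)
after step 3 (δ=0.31, a=-3.6): (-4.941348, 11.396954, -0.766428, 17.160000)
after step 4 (δ=-0.17, a=0.4): (-3.705155, 10.206794, -0.864616, 17.200000)
after step 5 (δ=0.19, a=1.0): (-2.588991, 8.898139, -0.754353, 17.300000)
after step 6 (δ=0.21, a=-3.9): (-1.328314, 7.713405, -0.631441, 16.910000)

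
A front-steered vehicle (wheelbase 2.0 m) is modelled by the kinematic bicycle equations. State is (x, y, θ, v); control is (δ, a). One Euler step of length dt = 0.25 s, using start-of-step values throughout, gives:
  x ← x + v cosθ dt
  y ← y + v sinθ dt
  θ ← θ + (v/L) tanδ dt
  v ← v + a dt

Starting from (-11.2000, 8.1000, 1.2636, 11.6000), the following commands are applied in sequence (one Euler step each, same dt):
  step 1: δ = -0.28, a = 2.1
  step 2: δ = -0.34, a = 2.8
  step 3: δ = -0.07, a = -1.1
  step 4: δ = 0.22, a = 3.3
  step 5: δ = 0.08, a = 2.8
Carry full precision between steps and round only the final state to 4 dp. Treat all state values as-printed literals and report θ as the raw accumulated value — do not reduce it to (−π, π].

(0.6667, 16.4767, 0.6830, 14.0750)

after step 1 (δ=-0.28, a=2.1): (-10.323077, 10.864237, 0.846646, 12.125000)
after step 2 (δ=-0.34, a=2.8): (-8.314876, 13.134833, 0.310514, 12.825000)
after step 3 (δ=-0.07, a=-1.1): (-5.261960, 14.114496, 0.198111, 12.550000)
after step 4 (δ=0.22, a=3.3): (-2.185829, 14.732013, 0.548914, 13.375000)
after step 5 (δ=0.08, a=2.8): (0.666696, 16.476652, 0.682950, 14.075000)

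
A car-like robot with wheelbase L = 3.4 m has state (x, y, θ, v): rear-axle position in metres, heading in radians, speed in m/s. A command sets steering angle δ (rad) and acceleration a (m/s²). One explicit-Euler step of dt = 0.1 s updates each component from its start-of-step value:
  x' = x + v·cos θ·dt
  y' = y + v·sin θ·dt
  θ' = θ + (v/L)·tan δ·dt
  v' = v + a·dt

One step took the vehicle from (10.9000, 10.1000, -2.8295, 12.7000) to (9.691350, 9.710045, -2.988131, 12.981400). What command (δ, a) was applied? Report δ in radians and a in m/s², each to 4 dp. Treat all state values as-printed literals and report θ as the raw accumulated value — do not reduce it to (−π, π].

a = (v'−v)/dt = (0.281400)/0.1 = 2.8140
Δθ = θ'−θ = -0.158631;  (v·dt/L) = 12.7000·0.1/3.4 = 0.373529
tan δ = Δθ·L/(v·dt) = -0.424681  →  δ = -0.4016

δ = -0.4016, a = 2.8140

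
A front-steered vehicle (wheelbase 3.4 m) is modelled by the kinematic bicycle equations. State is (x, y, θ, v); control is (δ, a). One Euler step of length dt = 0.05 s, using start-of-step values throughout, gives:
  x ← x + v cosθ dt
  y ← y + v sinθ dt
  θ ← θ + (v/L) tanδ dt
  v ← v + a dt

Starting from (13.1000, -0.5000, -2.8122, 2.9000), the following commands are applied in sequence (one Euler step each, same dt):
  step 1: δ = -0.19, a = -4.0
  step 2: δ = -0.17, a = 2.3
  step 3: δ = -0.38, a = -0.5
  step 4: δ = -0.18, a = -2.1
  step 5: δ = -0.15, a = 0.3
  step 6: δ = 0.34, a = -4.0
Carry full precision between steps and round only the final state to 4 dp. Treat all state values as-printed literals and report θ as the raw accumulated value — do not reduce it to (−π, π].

(12.3093, -0.7503, -2.8431, 2.5000)

after step 1 (δ=-0.19, a=-4.0): (12.962795, -0.546903, -2.820402, 2.700000)
after step 2 (δ=-0.17, a=2.3): (12.834699, -0.589522, -2.827218, 2.815000)
after step 3 (δ=-0.38, a=-0.5): (12.700847, -0.633045, -2.843752, 2.790000)
after step 4 (δ=-0.18, a=-2.1): (12.567489, -0.673982, -2.851218, 2.685000)
after step 5 (δ=-0.15, a=0.3): (12.438859, -0.712419, -2.857186, 2.700000)
after step 6 (δ=0.34, a=-4.0): (12.309283, -0.750299, -2.843140, 2.500000)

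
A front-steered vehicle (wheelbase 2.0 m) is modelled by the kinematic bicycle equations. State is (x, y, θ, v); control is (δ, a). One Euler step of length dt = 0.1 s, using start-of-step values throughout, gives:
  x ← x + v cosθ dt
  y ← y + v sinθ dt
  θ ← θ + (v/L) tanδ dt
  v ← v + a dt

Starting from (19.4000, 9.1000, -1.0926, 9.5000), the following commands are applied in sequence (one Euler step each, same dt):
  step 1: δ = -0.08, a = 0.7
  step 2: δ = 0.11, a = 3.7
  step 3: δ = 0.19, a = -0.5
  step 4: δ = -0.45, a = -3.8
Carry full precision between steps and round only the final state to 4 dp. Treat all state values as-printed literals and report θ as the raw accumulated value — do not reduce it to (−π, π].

(21.2643, 5.6925, -1.2211, 9.5100)

after step 1 (δ=-0.08, a=0.7): (19.837170, 8.256565, -1.130681, 9.570000)
after step 2 (δ=0.11, a=3.7): (20.244893, 7.390765, -1.077833, 9.940000)
after step 3 (δ=0.19, a=-0.5): (20.715292, 6.515116, -0.982250, 9.890000)
after step 4 (δ=-0.45, a=-3.8): (21.264338, 5.692516, -1.221121, 9.510000)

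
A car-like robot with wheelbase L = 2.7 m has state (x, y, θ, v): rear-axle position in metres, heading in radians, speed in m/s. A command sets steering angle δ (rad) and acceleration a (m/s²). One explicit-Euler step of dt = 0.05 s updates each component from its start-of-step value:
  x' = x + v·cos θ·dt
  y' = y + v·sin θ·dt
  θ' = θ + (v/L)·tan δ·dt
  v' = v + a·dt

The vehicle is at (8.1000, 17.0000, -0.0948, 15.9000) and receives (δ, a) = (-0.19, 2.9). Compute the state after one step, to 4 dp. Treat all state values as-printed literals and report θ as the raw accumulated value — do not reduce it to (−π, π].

(8.8914, 16.9247, -0.1514, 16.0450)

x' = 8.1000 + 15.9000·cos(-0.0948)·0.05 = 8.8914
y' = 17.0000 + 15.9000·sin(-0.0948)·0.05 = 16.9247
θ' = -0.0948 + (15.9000/2.7)·tan(-0.19)·0.05 = -0.1514
v' = 15.9000 + 2.9000·0.05 = 16.0450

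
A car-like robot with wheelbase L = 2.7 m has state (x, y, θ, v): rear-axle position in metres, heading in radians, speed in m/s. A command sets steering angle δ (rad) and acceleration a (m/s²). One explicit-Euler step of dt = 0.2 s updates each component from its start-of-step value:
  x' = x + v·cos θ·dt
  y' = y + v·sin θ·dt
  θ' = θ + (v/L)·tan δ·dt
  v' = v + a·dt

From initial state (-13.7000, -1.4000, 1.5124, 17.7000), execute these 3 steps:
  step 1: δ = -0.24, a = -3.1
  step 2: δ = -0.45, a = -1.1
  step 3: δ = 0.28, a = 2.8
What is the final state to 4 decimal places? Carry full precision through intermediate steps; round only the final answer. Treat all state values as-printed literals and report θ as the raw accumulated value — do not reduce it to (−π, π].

after step 1 (δ=-0.24, a=-3.1): (-13.493394, 2.133966, 1.191549, 17.080000)
after step 2 (δ=-0.45, a=-1.1): (-12.228719, 5.307237, 0.580395, 16.860000)
after step 3 (δ=0.28, a=2.8): (-9.408897, 7.156288, 0.939519, 17.420000)

(-9.4089, 7.1563, 0.9395, 17.4200)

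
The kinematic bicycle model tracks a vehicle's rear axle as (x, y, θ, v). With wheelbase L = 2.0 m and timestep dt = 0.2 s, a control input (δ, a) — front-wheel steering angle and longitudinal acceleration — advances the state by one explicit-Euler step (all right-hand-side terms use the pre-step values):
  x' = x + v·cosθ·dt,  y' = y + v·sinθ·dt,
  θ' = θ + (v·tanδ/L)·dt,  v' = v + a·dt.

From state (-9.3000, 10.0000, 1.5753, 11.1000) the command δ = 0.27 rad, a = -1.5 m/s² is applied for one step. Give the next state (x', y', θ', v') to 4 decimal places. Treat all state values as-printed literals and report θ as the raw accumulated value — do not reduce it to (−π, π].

(-9.3100, 12.2200, 1.8825, 10.8000)

x' = -9.3000 + 11.1000·cos(1.5753)·0.2 = -9.3100
y' = 10.0000 + 11.1000·sin(1.5753)·0.2 = 12.2200
θ' = 1.5753 + (11.1000/2.0)·tan(0.27)·0.2 = 1.8825
v' = 11.1000 − 1.5000·0.2 = 10.8000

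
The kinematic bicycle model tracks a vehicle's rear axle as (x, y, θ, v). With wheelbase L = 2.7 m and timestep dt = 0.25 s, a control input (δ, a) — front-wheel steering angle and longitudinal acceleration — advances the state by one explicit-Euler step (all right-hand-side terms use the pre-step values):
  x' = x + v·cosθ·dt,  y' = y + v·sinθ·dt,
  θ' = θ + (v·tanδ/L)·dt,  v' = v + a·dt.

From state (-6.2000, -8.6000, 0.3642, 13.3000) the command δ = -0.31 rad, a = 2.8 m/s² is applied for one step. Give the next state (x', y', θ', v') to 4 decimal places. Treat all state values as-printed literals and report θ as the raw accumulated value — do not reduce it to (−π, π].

x' = -6.2000 + 13.3000·cos(0.3642)·0.25 = -3.0931
y' = -8.6000 + 13.3000·sin(0.3642)·0.25 = -7.4156
θ' = 0.3642 + (13.3000/2.7)·tan(-0.31)·0.25 = -0.0303
v' = 13.3000 + 2.8000·0.25 = 14.0000

(-3.0931, -7.4156, -0.0303, 14.0000)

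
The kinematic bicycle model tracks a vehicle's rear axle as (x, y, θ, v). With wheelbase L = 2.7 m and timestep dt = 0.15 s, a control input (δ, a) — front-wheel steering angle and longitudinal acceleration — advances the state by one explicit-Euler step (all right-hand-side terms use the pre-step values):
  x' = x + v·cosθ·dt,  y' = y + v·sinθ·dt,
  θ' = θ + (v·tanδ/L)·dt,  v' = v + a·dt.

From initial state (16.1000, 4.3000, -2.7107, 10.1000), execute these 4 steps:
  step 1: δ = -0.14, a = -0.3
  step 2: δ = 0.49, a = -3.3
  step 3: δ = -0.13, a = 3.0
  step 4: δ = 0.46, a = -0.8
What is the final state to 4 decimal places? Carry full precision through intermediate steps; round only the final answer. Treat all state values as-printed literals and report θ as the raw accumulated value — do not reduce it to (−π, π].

(10.9102, 1.4566, -2.2857, 9.8900)

after step 1 (δ=-0.14, a=-0.3): (14.723481, 3.667212, -2.789773, 10.055000)
after step 2 (δ=0.49, a=-3.3): (13.307616, 3.147459, -2.491816, 9.560000)
after step 3 (δ=-0.13, a=3.0): (12.165838, 2.279877, -2.561252, 10.010000)
after step 4 (δ=0.46, a=-0.8): (10.910169, 1.456591, -2.285728, 9.890000)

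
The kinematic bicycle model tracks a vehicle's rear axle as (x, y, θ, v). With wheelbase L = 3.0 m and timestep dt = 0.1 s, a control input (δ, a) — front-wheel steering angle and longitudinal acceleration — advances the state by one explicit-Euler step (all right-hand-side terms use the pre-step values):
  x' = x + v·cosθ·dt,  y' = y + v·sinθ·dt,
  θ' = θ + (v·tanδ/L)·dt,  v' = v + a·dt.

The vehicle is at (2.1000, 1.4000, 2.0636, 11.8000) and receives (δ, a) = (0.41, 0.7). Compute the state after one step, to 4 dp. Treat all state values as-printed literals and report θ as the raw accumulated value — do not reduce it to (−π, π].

x' = 2.1000 + 11.8000·cos(2.0636)·0.1 = 1.5417
y' = 1.4000 + 11.8000·sin(2.0636)·0.1 = 2.4396
θ' = 2.0636 + (11.8000/3.0)·tan(0.41)·0.1 = 2.2346
v' = 11.8000 + 0.7000·0.1 = 11.8700

(1.5417, 2.4396, 2.2346, 11.8700)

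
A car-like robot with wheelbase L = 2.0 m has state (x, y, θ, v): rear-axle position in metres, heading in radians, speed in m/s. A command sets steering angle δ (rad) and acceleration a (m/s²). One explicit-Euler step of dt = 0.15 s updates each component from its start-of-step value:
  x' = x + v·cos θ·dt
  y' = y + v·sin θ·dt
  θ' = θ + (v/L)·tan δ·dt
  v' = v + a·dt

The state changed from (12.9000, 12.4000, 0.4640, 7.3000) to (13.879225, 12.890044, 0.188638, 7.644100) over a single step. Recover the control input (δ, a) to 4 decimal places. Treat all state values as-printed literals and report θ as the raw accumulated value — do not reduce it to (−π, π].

a = (v'−v)/dt = (0.344100)/0.15 = 2.2940
Δθ = θ'−θ = -0.275362;  (v·dt/L) = 7.3000·0.15/2.0 = 0.547500
tan δ = Δθ·L/(v·dt) = -0.502944  →  δ = -0.4660

δ = -0.4660, a = 2.2940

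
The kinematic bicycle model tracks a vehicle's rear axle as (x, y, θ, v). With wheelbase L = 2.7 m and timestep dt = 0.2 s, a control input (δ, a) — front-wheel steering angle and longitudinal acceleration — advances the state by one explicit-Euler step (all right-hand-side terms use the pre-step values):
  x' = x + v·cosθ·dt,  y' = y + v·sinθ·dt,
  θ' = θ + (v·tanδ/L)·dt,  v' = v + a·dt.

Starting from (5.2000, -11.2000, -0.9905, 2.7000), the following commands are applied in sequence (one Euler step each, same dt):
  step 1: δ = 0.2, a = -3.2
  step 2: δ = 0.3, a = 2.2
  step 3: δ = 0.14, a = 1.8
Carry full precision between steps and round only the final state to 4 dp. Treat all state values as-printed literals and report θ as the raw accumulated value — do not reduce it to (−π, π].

after step 1 (δ=0.2, a=-3.2): (5.496067, -11.651602, -0.949958, 2.060000)
after step 2 (δ=0.3, a=2.2): (5.735734, -11.986719, -0.902756, 2.500000)
after step 3 (δ=0.14, a=1.8): (6.045459, -12.379238, -0.876659, 2.860000)

(6.0455, -12.3792, -0.8767, 2.8600)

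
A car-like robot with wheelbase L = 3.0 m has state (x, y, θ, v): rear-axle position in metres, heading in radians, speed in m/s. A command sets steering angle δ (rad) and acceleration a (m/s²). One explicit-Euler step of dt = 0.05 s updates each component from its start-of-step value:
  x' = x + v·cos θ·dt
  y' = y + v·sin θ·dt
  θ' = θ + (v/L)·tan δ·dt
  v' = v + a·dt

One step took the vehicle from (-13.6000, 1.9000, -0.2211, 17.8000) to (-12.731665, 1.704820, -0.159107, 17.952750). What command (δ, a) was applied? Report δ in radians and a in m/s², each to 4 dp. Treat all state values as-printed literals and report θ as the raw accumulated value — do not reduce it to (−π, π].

a = (v'−v)/dt = (0.152750)/0.05 = 3.0550
Δθ = θ'−θ = 0.061993;  (v·dt/L) = 17.8000·0.05/3.0 = 0.296667
tan δ = Δθ·L/(v·dt) = 0.208965  →  δ = 0.2060

δ = 0.2060, a = 3.0550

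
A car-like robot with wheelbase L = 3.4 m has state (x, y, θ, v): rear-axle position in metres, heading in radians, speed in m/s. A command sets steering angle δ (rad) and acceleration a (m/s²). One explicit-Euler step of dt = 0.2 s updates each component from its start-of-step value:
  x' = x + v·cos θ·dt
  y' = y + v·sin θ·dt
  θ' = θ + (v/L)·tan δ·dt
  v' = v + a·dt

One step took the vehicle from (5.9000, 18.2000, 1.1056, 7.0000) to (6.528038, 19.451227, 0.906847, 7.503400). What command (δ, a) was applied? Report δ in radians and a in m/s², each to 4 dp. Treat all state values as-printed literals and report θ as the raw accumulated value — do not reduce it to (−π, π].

a = (v'−v)/dt = (0.503400)/0.2 = 2.5170
Δθ = θ'−θ = -0.198753;  (v·dt/L) = 7.0000·0.2/3.4 = 0.411765
tan δ = Δθ·L/(v·dt) = -0.482686  →  δ = -0.4497

δ = -0.4497, a = 2.5170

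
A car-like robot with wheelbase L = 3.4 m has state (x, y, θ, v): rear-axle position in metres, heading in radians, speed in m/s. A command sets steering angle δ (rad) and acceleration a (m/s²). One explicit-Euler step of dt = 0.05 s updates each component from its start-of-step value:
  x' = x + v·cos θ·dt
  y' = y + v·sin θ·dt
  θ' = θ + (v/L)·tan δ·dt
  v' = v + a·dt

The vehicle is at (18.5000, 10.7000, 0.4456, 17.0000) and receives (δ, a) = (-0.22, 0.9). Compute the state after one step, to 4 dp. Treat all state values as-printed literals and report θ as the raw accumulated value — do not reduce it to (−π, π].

(19.2670, 11.0663, 0.3897, 17.0450)

x' = 18.5000 + 17.0000·cos(0.4456)·0.05 = 19.2670
y' = 10.7000 + 17.0000·sin(0.4456)·0.05 = 11.0663
θ' = 0.4456 + (17.0000/3.4)·tan(-0.22)·0.05 = 0.3897
v' = 17.0000 + 0.9000·0.05 = 17.0450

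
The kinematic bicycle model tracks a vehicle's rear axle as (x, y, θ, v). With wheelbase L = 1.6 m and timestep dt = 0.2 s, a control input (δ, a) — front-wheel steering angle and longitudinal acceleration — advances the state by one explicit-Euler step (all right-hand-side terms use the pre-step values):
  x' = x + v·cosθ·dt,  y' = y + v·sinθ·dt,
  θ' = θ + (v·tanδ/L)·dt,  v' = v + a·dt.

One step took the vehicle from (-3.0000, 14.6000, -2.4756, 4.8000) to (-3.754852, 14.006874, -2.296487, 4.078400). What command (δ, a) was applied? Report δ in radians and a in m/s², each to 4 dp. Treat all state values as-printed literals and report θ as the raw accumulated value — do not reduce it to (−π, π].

a = (v'−v)/dt = (-0.721600)/0.2 = -3.6080
Δθ = θ'−θ = 0.179113;  (v·dt/L) = 4.8000·0.2/1.6 = 0.600000
tan δ = Δθ·L/(v·dt) = 0.298522  →  δ = 0.2901

δ = 0.2901, a = -3.6080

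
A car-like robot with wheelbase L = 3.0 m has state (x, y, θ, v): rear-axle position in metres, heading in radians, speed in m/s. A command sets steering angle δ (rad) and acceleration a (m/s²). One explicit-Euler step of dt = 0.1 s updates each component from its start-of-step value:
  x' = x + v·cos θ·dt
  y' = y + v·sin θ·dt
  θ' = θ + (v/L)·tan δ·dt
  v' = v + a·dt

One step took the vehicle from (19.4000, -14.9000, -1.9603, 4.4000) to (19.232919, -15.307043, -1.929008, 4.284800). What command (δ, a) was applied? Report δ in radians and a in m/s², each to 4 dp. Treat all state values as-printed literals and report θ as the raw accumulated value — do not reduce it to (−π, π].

a = (v'−v)/dt = (-0.115200)/0.1 = -1.1520
Δθ = θ'−θ = 0.031292;  (v·dt/L) = 4.4000·0.1/3.0 = 0.146667
tan δ = Δθ·L/(v·dt) = 0.213355  →  δ = 0.2102

δ = 0.2102, a = -1.1520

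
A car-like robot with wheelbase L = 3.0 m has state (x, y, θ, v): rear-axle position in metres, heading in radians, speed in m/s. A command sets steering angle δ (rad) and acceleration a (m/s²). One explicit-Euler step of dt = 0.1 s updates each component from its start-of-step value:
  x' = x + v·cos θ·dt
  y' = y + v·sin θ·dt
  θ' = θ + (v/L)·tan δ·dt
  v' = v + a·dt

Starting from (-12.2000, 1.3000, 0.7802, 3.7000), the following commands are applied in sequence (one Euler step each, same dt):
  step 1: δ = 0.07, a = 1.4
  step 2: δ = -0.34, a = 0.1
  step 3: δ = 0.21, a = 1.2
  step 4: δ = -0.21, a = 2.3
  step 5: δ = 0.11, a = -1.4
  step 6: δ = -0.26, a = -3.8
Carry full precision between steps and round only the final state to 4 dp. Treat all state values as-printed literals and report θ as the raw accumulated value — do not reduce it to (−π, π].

after step 1 (δ=0.07, a=1.4): (-11.937014, 1.560266, 0.788847, 3.840000)
after step 2 (δ=-0.34, a=0.1): (-11.666423, 1.832730, 0.743569, 3.850000)
after step 3 (δ=0.21, a=1.2): (-11.383041, 2.093344, 0.770922, 3.970000)
after step 4 (δ=-0.21, a=2.3): (-11.098286, 2.369972, 0.742717, 4.200000)
after step 5 (δ=0.11, a=-1.4): (-10.788899, 2.654015, 0.758179, 4.060000)
after step 6 (δ=-0.26, a=-3.8): (-10.494107, 2.933181, 0.722177, 3.680000)

(-10.4941, 2.9332, 0.7222, 3.6800)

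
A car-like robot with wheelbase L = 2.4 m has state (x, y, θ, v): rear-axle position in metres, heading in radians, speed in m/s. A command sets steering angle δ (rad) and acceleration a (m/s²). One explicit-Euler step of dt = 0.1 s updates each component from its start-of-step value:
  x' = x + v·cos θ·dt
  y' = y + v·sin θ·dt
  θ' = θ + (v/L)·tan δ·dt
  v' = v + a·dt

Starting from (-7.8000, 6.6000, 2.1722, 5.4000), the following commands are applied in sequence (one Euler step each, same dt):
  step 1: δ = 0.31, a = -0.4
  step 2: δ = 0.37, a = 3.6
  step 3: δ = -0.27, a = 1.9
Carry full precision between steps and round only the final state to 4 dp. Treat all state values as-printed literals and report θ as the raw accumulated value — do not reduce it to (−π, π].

after step 1 (δ=0.31, a=-0.4): (-8.105532, 7.045253, 2.244274, 5.360000)
after step 2 (δ=0.37, a=3.6): (-8.439840, 7.464221, 2.330896, 5.720000)
after step 3 (δ=-0.27, a=1.9): (-8.833944, 7.878788, 2.264936, 5.910000)

(-8.8339, 7.8788, 2.2649, 5.9100)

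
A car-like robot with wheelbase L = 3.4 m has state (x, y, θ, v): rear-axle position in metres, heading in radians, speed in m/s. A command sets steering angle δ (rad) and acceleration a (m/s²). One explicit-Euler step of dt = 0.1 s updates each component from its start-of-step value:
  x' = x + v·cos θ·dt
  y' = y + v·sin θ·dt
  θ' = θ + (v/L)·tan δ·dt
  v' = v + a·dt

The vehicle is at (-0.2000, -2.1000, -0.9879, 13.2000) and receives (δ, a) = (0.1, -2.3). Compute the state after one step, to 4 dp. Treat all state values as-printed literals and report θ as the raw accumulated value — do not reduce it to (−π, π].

x' = -0.2000 + 13.2000·cos(-0.9879)·0.1 = 0.5266
y' = -2.1000 + 13.2000·sin(-0.9879)·0.1 = -3.2020
θ' = -0.9879 + (13.2000/3.4)·tan(0.1)·0.1 = -0.9489
v' = 13.2000 − 2.3000·0.1 = 12.9700

(0.5266, -3.2020, -0.9489, 12.9700)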